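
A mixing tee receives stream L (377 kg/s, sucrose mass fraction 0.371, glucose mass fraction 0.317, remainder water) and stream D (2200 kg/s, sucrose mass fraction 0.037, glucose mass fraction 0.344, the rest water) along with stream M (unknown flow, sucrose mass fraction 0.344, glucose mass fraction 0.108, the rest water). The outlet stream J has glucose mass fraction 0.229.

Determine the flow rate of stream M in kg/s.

2365 kg/s

Let M be the unknown flow. Total out = 2577 + M.
glucose balance: 876.31 + 0.108·M = 0.229·(2577 + M)
(0.108 − 0.229)·M = 0.229×2577 − 876.31 = -286.18
M = -286.18 / -0.121 = 2365.1 kg/s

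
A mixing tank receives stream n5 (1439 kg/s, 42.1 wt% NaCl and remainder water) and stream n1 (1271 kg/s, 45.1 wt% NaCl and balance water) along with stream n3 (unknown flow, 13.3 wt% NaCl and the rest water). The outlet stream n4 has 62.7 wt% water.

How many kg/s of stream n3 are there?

Let n3 be the unknown flow. Total out = 2710 + n3.
water balance: 1531 + 0.867·n3 = 0.627·(2710 + n3)
(0.867 − 0.627)·n3 = 0.627×2710 − 1531 = 168.21
n3 = 168.21 / 0.240 = 700.88 kg/s

700.9 kg/s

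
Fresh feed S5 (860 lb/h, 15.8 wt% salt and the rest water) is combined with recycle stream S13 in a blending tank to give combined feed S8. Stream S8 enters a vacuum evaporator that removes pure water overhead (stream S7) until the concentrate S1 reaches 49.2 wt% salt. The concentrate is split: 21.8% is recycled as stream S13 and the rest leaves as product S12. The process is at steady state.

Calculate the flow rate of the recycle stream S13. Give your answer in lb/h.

76.99 lb/h

Overall salt balance (none leaves overhead): salt in fresh feed = salt in product, i.e. 860×0.158 = (1−0.218)·S1·0.492.
S1 = 135.88/(0.492×0.782) = 353.17 lb/h.
Recycle S13 = 0.218×353.17 = 76.991 lb/h.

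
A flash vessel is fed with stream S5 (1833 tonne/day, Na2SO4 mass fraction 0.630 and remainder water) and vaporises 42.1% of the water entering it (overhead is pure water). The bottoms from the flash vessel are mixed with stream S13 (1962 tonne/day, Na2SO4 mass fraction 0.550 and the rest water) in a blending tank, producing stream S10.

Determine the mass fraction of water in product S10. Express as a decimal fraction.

0.363

Vapour removed = 0.421×0.370×1833 = 285.53 tonne/day; concentrate = 1547.5 tonne/day.
water reaching the mixer = 392.68 (from concentrate) + 1962×0.450 = 1275.6 tonne/day.
Product flow = 1547.5 + 1962 = 3509.5 tonne/day; water fraction = 0.363.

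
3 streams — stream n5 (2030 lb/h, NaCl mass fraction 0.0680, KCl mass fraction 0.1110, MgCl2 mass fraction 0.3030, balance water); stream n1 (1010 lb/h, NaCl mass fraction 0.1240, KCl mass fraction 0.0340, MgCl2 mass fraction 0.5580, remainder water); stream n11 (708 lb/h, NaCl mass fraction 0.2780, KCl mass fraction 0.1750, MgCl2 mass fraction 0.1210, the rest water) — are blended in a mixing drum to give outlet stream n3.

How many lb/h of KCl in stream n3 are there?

KCl out = KCl in = 2030×0.111 + 1010×0.034 + 708×0.175 = 383.57 lb/h.

383.6 lb/h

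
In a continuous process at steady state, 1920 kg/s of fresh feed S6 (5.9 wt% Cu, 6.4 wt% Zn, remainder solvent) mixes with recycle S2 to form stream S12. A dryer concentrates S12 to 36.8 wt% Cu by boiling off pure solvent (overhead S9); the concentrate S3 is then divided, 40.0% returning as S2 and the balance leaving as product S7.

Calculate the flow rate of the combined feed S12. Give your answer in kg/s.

2125 kg/s

Overall Cu balance (none leaves overhead): Cu in fresh feed = Cu in product, i.e. 1920×0.059 = (1−0.400)·S3·0.368.
S3 = 113.28/(0.368×0.600) = 513.04 kg/s.
Recycle S2 = 0.400×513.04 = 205.22 kg/s.
Combined feed S12 = 1920 + 205.22 = 2125.2 kg/s.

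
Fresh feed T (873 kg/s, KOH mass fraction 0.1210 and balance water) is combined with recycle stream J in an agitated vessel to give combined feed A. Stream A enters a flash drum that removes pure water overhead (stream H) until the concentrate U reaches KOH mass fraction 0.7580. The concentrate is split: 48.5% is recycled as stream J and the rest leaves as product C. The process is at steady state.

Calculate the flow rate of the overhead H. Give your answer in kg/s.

733.6 kg/s

Overall KOH balance (none leaves overhead): KOH in fresh feed = KOH in product, i.e. 873×0.121 = (1−0.485)·U·0.758.
U = 105.63/(0.758×0.515) = 270.6 kg/s.
Recycle J = 0.485×270.6 = 131.24 kg/s.
Combined feed A = 873 + 131.24 = 1004.2 kg/s.
Overhead H = A − U = 1004.2 − 270.6 = 733.64 kg/s.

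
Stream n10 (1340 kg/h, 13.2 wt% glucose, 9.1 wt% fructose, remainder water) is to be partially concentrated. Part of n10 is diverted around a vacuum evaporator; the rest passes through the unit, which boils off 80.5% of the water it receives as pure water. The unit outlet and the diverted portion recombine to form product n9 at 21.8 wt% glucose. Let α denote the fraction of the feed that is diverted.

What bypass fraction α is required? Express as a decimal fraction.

All 1340×0.132 = 176.88 kg/h of glucose reaches n9, so n9 = 176.88/0.218 = 811.38 kg/h and vapour = 528.62 kg/h.
The evaporator receives (1−α)·1340 of feed at 0.777 water and removes 0.805 of that water:
0.805×0.777×(1−α)×1340 = 528.62
(1−α) = 528.62/838.15 = 0.6307;  α = 0.3693.

0.369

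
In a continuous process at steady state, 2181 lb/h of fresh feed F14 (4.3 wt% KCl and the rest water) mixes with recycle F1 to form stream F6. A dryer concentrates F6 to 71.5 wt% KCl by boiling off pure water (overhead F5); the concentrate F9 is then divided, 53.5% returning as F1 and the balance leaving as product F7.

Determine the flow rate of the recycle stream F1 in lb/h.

150.9 lb/h

Overall KCl balance (none leaves overhead): KCl in fresh feed = KCl in product, i.e. 2181×0.043 = (1−0.535)·F9·0.715.
F9 = 93.783/(0.715×0.465) = 282.08 lb/h.
Recycle F1 = 0.535×282.08 = 150.91 lb/h.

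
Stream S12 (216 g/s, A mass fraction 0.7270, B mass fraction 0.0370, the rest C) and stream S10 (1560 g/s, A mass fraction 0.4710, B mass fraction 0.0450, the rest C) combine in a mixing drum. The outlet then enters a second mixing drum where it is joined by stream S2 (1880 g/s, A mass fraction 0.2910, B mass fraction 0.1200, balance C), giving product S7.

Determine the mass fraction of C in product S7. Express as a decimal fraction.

0.5233

Overall, product flow = 3656 g/s.
C in = 216×0.236 + 1560×0.484 + 1880×0.589 = 1913.3 g/s.
C fraction in S7 = 0.5233.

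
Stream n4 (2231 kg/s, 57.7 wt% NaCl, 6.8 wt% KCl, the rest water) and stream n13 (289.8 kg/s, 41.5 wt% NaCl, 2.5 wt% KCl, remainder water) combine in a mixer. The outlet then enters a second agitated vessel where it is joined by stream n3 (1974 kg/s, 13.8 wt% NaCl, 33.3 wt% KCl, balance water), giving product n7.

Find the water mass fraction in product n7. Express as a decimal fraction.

Overall, product flow = 4494.8 kg/s.
water in = 2231×0.355 + 289.8×0.560 + 1974×0.529 = 1998.5 kg/s.
water fraction in n7 = 0.445.

0.445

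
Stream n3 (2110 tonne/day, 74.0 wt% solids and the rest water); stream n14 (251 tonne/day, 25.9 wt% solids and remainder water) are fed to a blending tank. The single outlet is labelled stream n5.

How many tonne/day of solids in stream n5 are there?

solids out = solids in = 2110×0.740 + 251×0.259 = 1626.4 tonne/day.

1626 tonne/day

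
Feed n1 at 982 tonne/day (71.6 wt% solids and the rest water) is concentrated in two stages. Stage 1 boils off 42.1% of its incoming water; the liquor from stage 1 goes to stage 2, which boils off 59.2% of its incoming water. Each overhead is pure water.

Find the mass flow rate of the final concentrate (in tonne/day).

769 tonne/day

water in feed = 982×0.284 = 278.89 tonne/day.
After stage 1: water left = (1−0.421)×278.89 = 161.48; stream total = 864.59 tonne/day.
After stage 2: water left = (1−0.592)×161.48 = 65.882; final concentrate = 768.99 tonne/day.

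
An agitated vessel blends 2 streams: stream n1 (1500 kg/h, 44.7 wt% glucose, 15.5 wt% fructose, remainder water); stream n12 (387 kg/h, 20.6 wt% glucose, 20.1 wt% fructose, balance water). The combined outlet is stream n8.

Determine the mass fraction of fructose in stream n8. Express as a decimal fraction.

Total flow out = 1500 + 387 = 1887 kg/h.
fructose in = 1500×0.155 + 387×0.201 = 310.29 kg/h.
fructose mass fraction in n8 = 310.29/1887 = 0.1644.

0.1644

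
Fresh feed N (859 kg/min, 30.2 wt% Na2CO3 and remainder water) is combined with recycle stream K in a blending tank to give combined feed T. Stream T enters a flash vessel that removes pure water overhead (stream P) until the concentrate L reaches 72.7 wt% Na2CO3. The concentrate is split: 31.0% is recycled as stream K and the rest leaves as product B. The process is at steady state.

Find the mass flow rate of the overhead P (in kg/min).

502.2 kg/min

Overall Na2CO3 balance (none leaves overhead): Na2CO3 in fresh feed = Na2CO3 in product, i.e. 859×0.302 = (1−0.310)·L·0.727.
L = 259.42/(0.727×0.690) = 517.15 kg/min.
Recycle K = 0.310×517.15 = 160.32 kg/min.
Combined feed T = 859 + 160.32 = 1019.3 kg/min.
Overhead P = T − L = 1019.3 − 517.15 = 502.17 kg/min.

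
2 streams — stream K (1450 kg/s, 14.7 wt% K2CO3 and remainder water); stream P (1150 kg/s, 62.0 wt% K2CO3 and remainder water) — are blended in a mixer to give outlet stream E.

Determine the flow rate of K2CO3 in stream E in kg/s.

926.1 kg/s

K2CO3 out = K2CO3 in = 1450×0.147 + 1150×0.620 = 926.15 kg/s.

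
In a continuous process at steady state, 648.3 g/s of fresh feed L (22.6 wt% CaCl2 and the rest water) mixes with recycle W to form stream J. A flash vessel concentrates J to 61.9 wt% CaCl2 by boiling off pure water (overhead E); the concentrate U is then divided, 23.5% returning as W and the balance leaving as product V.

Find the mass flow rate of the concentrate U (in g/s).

309.4 g/s

Overall CaCl2 balance (none leaves overhead): CaCl2 in fresh feed = CaCl2 in product, i.e. 648.3×0.226 = (1−0.235)·U·0.619.
U = 146.52/(0.619×0.765) = 309.41 g/s.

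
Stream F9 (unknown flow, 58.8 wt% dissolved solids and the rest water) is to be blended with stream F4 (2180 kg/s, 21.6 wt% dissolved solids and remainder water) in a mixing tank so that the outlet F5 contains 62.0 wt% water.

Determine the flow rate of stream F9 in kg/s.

Let F9 be the unknown flow. Total out = 2180 + F9.
water balance: 1709.1 + 0.412·F9 = 0.620·(2180 + F9)
(0.412 − 0.620)·F9 = 0.620×2180 − 1709.1 = -357.52
F9 = -357.52 / -0.208 = 1718.8 kg/s

1719 kg/s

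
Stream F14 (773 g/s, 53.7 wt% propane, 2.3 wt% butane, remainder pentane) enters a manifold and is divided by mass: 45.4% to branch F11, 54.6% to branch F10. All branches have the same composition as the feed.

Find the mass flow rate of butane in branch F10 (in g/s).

Branch F10 total = 0.546×773 = 422.06 g/s.
butane in F10 = 0.023×422.06 = 9.7073 g/s.

9.707 g/s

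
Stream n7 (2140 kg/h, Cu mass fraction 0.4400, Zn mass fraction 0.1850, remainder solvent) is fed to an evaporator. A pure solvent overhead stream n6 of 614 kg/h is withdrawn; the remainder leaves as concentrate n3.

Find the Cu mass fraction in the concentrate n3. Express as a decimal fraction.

Cu is not removed: 2140×0.440 = 941.6 kg/h of Cu enters n3.
Concentrate = 2140 − 614 = 1526 kg/h.
Mass fraction = 941.6/1526 = 0.6170.

0.6170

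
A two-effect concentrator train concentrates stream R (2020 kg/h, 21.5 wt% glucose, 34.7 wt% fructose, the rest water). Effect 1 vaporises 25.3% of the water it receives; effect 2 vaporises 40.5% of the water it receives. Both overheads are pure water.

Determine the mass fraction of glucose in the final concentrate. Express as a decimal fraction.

0.2841

water in feed = 2020×0.438 = 884.76 kg/h.
After stage 1: water left = (1−0.253)×884.76 = 660.92; stream total = 1796.2 kg/h.
After stage 2: water left = (1−0.405)×660.92 = 393.24; final concentrate = 1528.5 kg/h.
glucose fraction = 434.3/1528.5 = 0.2841.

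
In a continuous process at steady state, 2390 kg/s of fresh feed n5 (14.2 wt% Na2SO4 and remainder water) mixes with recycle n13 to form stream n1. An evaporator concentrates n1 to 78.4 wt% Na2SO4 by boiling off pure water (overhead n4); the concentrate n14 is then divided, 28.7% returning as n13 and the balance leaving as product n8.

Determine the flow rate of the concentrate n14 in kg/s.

607.1 kg/s

Overall Na2SO4 balance (none leaves overhead): Na2SO4 in fresh feed = Na2SO4 in product, i.e. 2390×0.142 = (1−0.287)·n14·0.784.
n14 = 339.38/(0.784×0.713) = 607.13 kg/s.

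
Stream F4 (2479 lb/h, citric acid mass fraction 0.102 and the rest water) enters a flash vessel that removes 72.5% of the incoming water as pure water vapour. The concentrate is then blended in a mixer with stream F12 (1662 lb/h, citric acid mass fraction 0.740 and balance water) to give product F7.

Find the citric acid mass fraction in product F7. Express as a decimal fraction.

Vapour removed = 0.725×0.898×2479 = 1614 lb/h; concentrate = 865.05 lb/h.
citric acid reaching the mixer = 252.86 (from concentrate) + 1662×0.740 = 1482.7 lb/h.
Product flow = 865.05 + 1662 = 2527 lb/h; citric acid fraction = 0.587.

0.587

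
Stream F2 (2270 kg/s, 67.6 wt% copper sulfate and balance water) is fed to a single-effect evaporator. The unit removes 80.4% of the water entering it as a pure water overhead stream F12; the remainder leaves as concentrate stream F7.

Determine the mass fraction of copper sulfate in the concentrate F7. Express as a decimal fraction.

0.914

copper sulfate is not removed: 2270×0.676 = 1534.5 kg/s of copper sulfate enters F7.
water entering = 2270×0.324 = 735.48 kg/s; overhead removed = 0.804×735.48 = 591.33 kg/s.
Concentrate = 2270 − 591.33 = 1678.7 kg/s.
Mass fraction = 1534.5/1678.7 = 0.914.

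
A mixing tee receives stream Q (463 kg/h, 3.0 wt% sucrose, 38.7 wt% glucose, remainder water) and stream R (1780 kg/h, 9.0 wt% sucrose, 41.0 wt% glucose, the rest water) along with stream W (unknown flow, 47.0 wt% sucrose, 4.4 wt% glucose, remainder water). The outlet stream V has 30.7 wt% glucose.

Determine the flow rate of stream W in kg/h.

837.9 kg/h

Let W be the unknown flow. Total out = 2243 + W.
glucose balance: 908.98 + 0.044·W = 0.307·(2243 + W)
(0.044 − 0.307)·W = 0.307×2243 − 908.98 = -220.38
W = -220.38 / -0.263 = 837.95 kg/h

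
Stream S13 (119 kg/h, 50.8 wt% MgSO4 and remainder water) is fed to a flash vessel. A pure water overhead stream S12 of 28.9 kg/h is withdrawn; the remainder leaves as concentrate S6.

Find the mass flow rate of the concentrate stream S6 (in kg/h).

90.1 kg/h

Concentrate = 119 − 28.9 = 90.1 kg/h.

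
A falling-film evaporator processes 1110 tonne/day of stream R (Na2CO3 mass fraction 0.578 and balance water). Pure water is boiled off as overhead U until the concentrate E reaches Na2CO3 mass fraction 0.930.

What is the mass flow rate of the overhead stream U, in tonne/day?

Na2CO3 is conserved: 1110×0.578 = 641.58 tonne/day all reports to the concentrate.
Concentrate = 641.58/(target fraction) = 689.87 tonne/day.
Overhead = 1110 − 689.87 = 420.13 tonne/day.

420.1 tonne/day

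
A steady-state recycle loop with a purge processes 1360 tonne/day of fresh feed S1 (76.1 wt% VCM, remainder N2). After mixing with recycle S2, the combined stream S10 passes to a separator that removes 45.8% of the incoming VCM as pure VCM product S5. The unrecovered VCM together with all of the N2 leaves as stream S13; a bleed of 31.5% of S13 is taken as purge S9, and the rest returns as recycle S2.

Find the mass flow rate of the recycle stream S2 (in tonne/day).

1318 tonne/day

N2 enters only via S1 and leaves only via the purge: 1360×0.239 = 0.315×(N2 in S13), and the separator passes all N2, so N2 in S10 = N2 in S13 = 1031.9 tonne/day.
VCM in S10: m_A = 1360×0.761 + (1−0.315)·(1−0.458)·m_A, so m_A = 1035/0.6287 = 1646.1 tonne/day.
S13 = (1−0.458)×1646.1 + 1031.9 = 1924.1 tonne/day.
Recycle S2 = (1−0.315)×1924.1 = 1318 tonne/day.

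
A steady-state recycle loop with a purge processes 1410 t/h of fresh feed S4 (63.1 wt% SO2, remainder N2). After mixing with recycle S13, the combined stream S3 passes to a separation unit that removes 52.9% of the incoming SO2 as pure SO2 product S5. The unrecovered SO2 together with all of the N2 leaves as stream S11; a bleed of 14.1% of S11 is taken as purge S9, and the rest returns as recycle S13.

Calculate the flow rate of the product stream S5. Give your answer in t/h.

790.5 t/h

SO2 in S3: m_A = 1410×0.631 + (1−0.141)·(1−0.529)·m_A, so m_A = 889.71/0.5954 = 1494.3 t/h.
Product S5 = 0.529×1494.3 = 790.47 t/h.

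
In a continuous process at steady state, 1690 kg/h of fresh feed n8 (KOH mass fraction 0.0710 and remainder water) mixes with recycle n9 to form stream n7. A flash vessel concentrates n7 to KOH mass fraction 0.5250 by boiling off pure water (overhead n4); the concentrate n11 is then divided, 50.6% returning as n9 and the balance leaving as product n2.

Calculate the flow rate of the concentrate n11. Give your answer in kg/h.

Overall KOH balance (none leaves overhead): KOH in fresh feed = KOH in product, i.e. 1690×0.071 = (1−0.506)·n11·0.525.
n11 = 119.99/(0.525×0.494) = 462.66 kg/h.

462.7 kg/h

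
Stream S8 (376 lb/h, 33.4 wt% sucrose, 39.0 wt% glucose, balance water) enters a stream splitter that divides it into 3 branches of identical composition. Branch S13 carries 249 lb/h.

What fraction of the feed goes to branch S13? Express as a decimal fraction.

0.662

Fraction to S13 = 249/376 = 0.6622.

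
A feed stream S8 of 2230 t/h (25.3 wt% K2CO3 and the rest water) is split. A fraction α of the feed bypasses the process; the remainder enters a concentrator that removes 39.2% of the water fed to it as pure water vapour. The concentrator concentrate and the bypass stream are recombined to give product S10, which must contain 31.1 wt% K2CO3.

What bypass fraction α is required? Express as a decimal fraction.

All 2230×0.253 = 564.19 t/h of K2CO3 reaches S10, so S10 = 564.19/0.311 = 1814.1 t/h and vapour = 415.88 t/h.
The evaporator receives (1−α)·2230 of feed at 0.747 water and removes 0.392 of that water:
0.392×0.747×(1−α)×2230 = 415.88
(1−α) = 415.88/653 = 0.6369;  α = 0.3631.

0.363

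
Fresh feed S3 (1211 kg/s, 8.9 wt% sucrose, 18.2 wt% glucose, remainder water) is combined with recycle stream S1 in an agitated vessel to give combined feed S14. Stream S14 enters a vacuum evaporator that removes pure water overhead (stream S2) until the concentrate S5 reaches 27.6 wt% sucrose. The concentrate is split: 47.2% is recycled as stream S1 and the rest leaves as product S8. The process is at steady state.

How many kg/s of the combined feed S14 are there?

1560 kg/s

Overall sucrose balance (none leaves overhead): sucrose in fresh feed = sucrose in product, i.e. 1211×0.089 = (1−0.472)·S5·0.276.
S5 = 107.78/(0.276×0.528) = 739.59 kg/s.
Recycle S1 = 0.472×739.59 = 349.09 kg/s.
Combined feed S14 = 1211 + 349.09 = 1560.1 kg/s.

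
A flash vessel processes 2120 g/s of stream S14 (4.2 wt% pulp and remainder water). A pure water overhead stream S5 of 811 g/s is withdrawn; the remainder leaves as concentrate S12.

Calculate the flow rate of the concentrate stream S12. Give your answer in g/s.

Concentrate = 2120 − 811 = 1309 g/s.

1309 g/s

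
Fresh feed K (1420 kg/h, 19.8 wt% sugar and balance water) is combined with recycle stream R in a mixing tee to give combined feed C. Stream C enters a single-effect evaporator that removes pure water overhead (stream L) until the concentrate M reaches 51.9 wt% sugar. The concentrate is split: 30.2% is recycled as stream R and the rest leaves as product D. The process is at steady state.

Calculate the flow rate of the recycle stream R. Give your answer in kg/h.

Overall sugar balance (none leaves overhead): sugar in fresh feed = sugar in product, i.e. 1420×0.198 = (1−0.302)·M·0.519.
M = 281.16/(0.519×0.698) = 776.12 kg/h.
Recycle R = 0.302×776.12 = 234.39 kg/h.

234.4 kg/h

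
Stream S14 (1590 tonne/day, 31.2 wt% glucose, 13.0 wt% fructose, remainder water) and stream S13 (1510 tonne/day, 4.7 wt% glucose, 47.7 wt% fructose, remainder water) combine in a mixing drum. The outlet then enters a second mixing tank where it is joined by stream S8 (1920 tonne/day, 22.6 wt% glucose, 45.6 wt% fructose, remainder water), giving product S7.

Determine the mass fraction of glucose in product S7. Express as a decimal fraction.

Overall, product flow = 5020 tonne/day.
glucose in = 1590×0.312 + 1510×0.047 + 1920×0.226 = 1001 tonne/day.
glucose fraction in S7 = 0.199.

0.199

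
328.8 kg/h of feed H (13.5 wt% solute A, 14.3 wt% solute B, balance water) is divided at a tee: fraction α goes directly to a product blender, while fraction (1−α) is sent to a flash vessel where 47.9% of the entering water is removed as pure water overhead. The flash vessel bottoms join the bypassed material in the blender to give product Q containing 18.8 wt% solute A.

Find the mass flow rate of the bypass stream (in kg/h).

All 328.8×0.135 = 44.388 kg/h of solute A reaches Q, so Q = 44.388/0.188 = 236.11 kg/h and vapour = 92.694 kg/h.
The evaporator receives (1−α)·328.8 of feed at 0.722 water and removes 0.479 of that water:
0.479×0.722×(1−α)×328.8 = 92.694
(1−α) = 92.694/113.71 = 0.8152;  α = 0.1848.
Bypass flow = 0.1848×328.8 = 60.774 kg/h.

60.77 kg/h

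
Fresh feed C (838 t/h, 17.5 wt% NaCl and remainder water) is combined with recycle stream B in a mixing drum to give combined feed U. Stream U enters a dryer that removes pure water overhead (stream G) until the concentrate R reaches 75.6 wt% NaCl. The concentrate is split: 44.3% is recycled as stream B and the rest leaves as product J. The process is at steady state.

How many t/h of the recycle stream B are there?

154.3 t/h

Overall NaCl balance (none leaves overhead): NaCl in fresh feed = NaCl in product, i.e. 838×0.175 = (1−0.443)·R·0.756.
R = 146.65/(0.756×0.557) = 348.26 t/h.
Recycle B = 0.443×348.26 = 154.28 t/h.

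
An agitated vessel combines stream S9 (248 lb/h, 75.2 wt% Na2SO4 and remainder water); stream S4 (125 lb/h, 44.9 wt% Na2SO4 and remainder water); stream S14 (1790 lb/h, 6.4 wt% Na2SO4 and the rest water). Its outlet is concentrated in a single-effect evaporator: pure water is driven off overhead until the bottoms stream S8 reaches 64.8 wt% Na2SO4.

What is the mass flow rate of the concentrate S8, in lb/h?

Na2SO4 entering = 248×0.752 + 125×0.449 + 1790×0.064 = 357.18 lb/h.
All Na2SO4 reports to S8, so S8 = 357.18/0.648 = 551.21 lb/h.

551.2 lb/h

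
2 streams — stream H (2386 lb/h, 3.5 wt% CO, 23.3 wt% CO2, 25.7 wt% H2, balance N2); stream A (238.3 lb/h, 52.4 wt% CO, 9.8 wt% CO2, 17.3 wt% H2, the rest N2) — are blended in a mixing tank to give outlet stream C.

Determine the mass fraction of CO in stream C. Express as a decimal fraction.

Total flow out = 2386 + 238.3 = 2624.3 lb/h.
CO in = 2386×0.035 + 238.3×0.524 = 208.38 lb/h.
CO mass fraction in C = 208.38/2624.3 = 0.079.

0.079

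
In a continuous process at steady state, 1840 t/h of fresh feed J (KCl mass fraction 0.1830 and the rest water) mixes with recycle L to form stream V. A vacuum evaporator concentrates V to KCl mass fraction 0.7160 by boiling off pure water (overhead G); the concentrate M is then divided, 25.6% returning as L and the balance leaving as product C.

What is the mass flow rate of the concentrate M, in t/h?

632.1 t/h

Overall KCl balance (none leaves overhead): KCl in fresh feed = KCl in product, i.e. 1840×0.183 = (1−0.256)·M·0.716.
M = 336.72/(0.716×0.744) = 632.1 t/h.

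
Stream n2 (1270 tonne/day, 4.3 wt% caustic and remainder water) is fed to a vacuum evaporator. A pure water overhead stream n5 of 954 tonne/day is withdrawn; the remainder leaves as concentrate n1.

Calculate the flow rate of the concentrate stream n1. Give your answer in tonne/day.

316 tonne/day

Concentrate = 1270 − 954 = 316 tonne/day.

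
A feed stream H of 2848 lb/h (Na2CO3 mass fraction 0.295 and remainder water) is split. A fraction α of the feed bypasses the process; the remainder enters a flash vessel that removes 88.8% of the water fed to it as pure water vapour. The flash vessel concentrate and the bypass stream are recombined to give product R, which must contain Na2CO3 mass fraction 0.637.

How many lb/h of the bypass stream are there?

All 2848×0.295 = 840.16 lb/h of Na2CO3 reaches R, so R = 840.16/0.637 = 1318.9 lb/h and vapour = 1529.1 lb/h.
The evaporator receives (1−α)·2848 of feed at 0.705 water and removes 0.888 of that water:
0.888×0.705×(1−α)×2848 = 1529.1
(1−α) = 1529.1/1783 = 0.8576;  α = 0.1424.
Bypass flow = 0.1424×2848 = 405.56 lb/h.

405.6 lb/h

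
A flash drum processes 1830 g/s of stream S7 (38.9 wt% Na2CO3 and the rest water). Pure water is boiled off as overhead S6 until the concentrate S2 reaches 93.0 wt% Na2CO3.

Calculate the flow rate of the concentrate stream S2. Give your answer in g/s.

765.5 g/s

Na2CO3 is conserved: 1830×0.389 = 711.87 g/s all reports to the concentrate.
Concentrate = 711.87/(target fraction) = 765.45 g/s.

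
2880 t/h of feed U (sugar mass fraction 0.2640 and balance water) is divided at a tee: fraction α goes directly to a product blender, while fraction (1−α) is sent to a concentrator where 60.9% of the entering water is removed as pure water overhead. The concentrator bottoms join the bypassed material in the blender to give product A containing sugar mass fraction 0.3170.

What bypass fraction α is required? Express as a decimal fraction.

All 2880×0.264 = 760.32 t/h of sugar reaches A, so A = 760.32/0.317 = 2398.5 t/h and vapour = 481.51 t/h.
The evaporator receives (1−α)·2880 of feed at 0.736 water and removes 0.609 of that water:
0.609×0.736×(1−α)×2880 = 481.51
(1−α) = 481.51/1290.9 = 0.3730;  α = 0.6270.

0.627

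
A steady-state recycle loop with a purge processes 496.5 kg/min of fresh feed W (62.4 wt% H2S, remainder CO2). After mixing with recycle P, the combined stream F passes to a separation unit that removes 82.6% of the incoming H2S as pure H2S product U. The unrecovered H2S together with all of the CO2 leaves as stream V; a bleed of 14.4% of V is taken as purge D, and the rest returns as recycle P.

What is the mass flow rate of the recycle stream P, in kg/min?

CO2 enters only via W and leaves only via the purge: 496.5×0.376 = 0.144×(CO2 in V), and the separation unit passes all CO2, so CO2 in F = CO2 in V = 1296.4 kg/min.
H2S in F: m_A = 496.5×0.624 + (1−0.144)·(1−0.826)·m_A, so m_A = 309.82/0.8511 = 364.04 kg/min.
V = (1−0.826)×364.04 + 1296.4 = 1359.8 kg/min.
Recycle P = (1−0.144)×1359.8 = 1164 kg/min.

1164 kg/min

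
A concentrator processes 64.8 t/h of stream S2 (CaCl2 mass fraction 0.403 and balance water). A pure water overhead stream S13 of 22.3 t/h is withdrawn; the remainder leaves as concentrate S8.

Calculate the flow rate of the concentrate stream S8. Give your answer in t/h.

Concentrate = 64.8 − 22.3 = 42.5 t/h.

42.5 t/h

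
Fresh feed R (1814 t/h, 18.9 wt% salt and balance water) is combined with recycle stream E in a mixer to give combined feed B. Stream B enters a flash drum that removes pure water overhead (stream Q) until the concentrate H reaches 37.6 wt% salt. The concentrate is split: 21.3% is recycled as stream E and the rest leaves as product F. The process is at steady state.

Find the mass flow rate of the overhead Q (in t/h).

Overall salt balance (none leaves overhead): salt in fresh feed = salt in product, i.e. 1814×0.189 = (1−0.213)·H·0.376.
H = 342.85/(0.376×0.787) = 1158.6 t/h.
Recycle E = 0.213×1158.6 = 246.78 t/h.
Combined feed B = 1814 + 246.78 = 2060.8 t/h.
Overhead Q = B − H = 2060.8 − 1158.6 = 902.18 t/h.

902.2 t/h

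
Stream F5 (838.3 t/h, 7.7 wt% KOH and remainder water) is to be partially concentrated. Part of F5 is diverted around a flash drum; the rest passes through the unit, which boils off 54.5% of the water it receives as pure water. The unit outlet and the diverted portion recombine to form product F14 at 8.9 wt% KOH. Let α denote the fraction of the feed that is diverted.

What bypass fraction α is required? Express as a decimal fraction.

0.732

All 838.3×0.077 = 64.549 t/h of KOH reaches F14, so F14 = 64.549/0.089 = 725.27 t/h and vapour = 113.03 t/h.
The evaporator receives (1−α)·838.3 of feed at 0.923 water and removes 0.545 of that water:
0.545×0.923×(1−α)×838.3 = 113.03
(1−α) = 113.03/421.69 = 0.2680;  α = 0.7320.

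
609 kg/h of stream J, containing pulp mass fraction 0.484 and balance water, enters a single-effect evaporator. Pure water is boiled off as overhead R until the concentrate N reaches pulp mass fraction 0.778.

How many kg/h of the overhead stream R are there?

230.1 kg/h

pulp is conserved: 609×0.484 = 294.76 kg/h all reports to the concentrate.
Concentrate = 294.76/(target fraction) = 378.86 kg/h.
Overhead = 609 − 378.86 = 230.14 kg/h.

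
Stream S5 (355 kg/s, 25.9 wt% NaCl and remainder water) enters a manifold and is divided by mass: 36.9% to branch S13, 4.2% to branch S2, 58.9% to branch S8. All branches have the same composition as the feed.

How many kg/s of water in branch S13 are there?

Branch S13 total = 0.369×355 = 131 kg/s.
water in S13 = 0.741×131 = 97.067 kg/s.

97.07 kg/s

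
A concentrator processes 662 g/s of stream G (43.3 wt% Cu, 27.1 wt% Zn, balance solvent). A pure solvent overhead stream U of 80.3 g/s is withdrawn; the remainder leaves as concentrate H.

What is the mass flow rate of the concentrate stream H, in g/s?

581.7 g/s

Concentrate = 662 − 80.3 = 581.7 g/s.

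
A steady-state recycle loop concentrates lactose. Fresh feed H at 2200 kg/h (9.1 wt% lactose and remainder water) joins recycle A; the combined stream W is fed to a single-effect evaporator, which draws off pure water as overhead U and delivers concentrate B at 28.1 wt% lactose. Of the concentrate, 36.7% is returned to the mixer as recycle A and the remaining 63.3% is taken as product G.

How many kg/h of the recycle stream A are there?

Overall lactose balance (none leaves overhead): lactose in fresh feed = lactose in product, i.e. 2200×0.091 = (1−0.367)·B·0.281.
B = 200.2/(0.281×0.633) = 1125.5 kg/h.
Recycle A = 0.367×1125.5 = 413.07 kg/h.

413.1 kg/h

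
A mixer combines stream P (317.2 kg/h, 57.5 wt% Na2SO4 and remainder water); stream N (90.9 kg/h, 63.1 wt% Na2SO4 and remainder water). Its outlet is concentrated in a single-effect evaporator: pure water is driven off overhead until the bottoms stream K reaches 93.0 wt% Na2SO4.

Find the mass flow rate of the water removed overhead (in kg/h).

Na2SO4 entering = 317.2×0.575 + 90.9×0.631 = 239.75 kg/h.
All Na2SO4 reports to K, so K = 239.75/0.930 = 257.79 kg/h.
Total feed = 408.1 kg/h; overhead = 408.1 − 257.79 = 150.31 kg/h.

150.3 kg/h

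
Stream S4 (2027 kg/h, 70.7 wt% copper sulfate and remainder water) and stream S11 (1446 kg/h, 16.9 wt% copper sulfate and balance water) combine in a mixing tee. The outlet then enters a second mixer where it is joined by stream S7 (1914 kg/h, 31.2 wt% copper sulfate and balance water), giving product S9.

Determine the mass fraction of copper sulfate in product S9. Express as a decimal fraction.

0.422

Overall, product flow = 5387 kg/h.
copper sulfate in = 2027×0.707 + 1446×0.169 + 1914×0.312 = 2274.6 kg/h.
copper sulfate fraction in S9 = 0.422.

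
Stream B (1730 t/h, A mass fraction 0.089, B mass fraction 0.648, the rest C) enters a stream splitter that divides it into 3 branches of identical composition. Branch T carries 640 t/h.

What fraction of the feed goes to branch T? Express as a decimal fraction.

Fraction to T = 640/1730 = 0.3699.

0.370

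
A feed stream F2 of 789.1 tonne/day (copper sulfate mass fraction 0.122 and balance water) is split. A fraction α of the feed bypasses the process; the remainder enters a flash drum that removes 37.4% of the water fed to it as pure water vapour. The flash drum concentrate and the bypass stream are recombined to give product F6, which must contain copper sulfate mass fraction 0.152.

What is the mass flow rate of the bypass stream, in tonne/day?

All 789.1×0.122 = 96.27 tonne/day of copper sulfate reaches F6, so F6 = 96.27/0.152 = 633.36 tonne/day and vapour = 155.74 tonne/day.
The evaporator receives (1−α)·789.1 of feed at 0.878 water and removes 0.374 of that water:
0.374×0.878×(1−α)×789.1 = 155.74
(1−α) = 155.74/259.12 = 0.6011;  α = 0.3989.
Bypass flow = 0.3989×789.1 = 314.81 tonne/day.

314.8 tonne/day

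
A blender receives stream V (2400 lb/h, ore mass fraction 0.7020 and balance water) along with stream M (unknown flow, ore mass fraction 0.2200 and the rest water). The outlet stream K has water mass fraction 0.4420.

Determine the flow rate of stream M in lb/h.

1022 lb/h

Let M be the unknown flow. Total out = 2400 + M.
water balance: 715.2 + 0.780·M = 0.442·(2400 + M)
(0.780 − 0.442)·M = 0.442×2400 − 715.2 = 345.6
M = 345.6 / 0.338 = 1022.5 lb/h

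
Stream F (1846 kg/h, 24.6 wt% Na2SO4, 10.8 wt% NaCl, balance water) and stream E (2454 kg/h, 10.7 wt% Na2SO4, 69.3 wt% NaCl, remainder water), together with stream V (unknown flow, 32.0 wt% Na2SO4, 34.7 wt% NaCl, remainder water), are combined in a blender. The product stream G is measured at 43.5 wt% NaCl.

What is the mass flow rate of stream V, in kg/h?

335.1 kg/h

Let V be the unknown flow. Total out = 4300 + V.
NaCl balance: 1900 + 0.347·V = 0.435·(4300 + V)
(0.347 − 0.435)·V = 0.435×4300 − 1900 = -29.49
V = -29.49 / -0.088 = 335.11 kg/h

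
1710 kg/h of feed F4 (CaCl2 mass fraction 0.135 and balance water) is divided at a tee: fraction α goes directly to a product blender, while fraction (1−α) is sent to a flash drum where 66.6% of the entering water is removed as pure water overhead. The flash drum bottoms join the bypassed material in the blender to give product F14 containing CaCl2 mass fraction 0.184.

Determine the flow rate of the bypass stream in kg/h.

919.5 kg/h

All 1710×0.135 = 230.85 kg/h of CaCl2 reaches F14, so F14 = 230.85/0.184 = 1254.6 kg/h and vapour = 455.38 kg/h.
The evaporator receives (1−α)·1710 of feed at 0.865 water and removes 0.666 of that water:
0.666×0.865×(1−α)×1710 = 455.38
(1−α) = 455.38/985.11 = 0.4623;  α = 0.5377.
Bypass flow = 0.5377×1710 = 919.53 kg/h.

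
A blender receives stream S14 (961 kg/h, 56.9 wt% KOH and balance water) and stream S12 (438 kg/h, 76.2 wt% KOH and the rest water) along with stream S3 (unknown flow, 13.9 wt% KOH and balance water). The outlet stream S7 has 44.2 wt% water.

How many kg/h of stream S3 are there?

Let S3 be the unknown flow. Total out = 1399 + S3.
water balance: 518.43 + 0.861·S3 = 0.442·(1399 + S3)
(0.861 − 0.442)·S3 = 0.442×1399 − 518.43 = 99.923
S3 = 99.923 / 0.419 = 238.48 kg/h

238.5 kg/h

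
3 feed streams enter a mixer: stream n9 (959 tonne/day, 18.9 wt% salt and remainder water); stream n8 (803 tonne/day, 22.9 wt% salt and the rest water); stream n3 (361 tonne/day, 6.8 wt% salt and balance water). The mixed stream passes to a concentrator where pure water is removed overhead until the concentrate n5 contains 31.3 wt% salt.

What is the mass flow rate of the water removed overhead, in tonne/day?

878 tonne/day

salt entering = 959×0.189 + 803×0.229 + 361×0.068 = 389.69 tonne/day.
All salt reports to n5, so n5 = 389.69/0.313 = 1245 tonne/day.
Total feed = 2123 tonne/day; overhead = 2123 − 1245 = 878 tonne/day.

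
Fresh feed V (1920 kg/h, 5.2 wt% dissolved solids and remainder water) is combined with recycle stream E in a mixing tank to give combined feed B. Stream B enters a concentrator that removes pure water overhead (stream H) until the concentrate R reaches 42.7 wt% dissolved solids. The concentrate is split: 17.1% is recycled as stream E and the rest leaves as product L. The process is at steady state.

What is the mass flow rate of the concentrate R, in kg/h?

Overall dissolved solids balance (none leaves overhead): dissolved solids in fresh feed = dissolved solids in product, i.e. 1920×0.052 = (1−0.171)·R·0.427.
R = 99.84/(0.427×0.829) = 282.05 kg/h.

282 kg/h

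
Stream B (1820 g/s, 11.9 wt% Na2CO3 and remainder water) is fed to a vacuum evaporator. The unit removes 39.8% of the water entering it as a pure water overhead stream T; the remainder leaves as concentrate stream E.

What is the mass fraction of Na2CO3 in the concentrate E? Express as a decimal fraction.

0.183

Na2CO3 is not removed: 1820×0.119 = 216.58 g/s of Na2CO3 enters E.
water entering = 1820×0.881 = 1603.4 g/s; overhead removed = 0.398×1603.4 = 638.16 g/s.
Concentrate = 1820 − 638.16 = 1181.8 g/s.
Mass fraction = 216.58/1181.8 = 0.183.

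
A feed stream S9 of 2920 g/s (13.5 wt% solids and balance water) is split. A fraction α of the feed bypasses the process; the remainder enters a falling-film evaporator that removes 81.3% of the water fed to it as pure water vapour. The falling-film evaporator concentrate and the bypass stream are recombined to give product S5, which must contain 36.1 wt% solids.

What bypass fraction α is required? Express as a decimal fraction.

0.110

All 2920×0.135 = 394.2 g/s of solids reaches S5, so S5 = 394.2/0.361 = 1092 g/s and vapour = 1828 g/s.
The evaporator receives (1−α)·2920 of feed at 0.865 water and removes 0.813 of that water:
0.813×0.865×(1−α)×2920 = 1828
(1−α) = 1828/2053.5 = 0.8902;  α = 0.1098.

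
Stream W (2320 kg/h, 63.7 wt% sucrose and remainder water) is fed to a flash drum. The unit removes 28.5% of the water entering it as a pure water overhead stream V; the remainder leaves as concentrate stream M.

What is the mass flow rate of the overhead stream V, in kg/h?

240 kg/h

water entering = 2320×0.363 = 842.16 kg/h; overhead removed = 0.285×842.16 = 240.02 kg/h.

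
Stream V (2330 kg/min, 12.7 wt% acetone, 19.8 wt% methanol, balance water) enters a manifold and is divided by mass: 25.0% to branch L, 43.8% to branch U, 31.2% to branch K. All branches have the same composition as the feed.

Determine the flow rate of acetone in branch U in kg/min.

Branch U total = 0.438×2330 = 1020.5 kg/min.
acetone in U = 0.127×1020.5 = 129.61 kg/min.

129.6 kg/min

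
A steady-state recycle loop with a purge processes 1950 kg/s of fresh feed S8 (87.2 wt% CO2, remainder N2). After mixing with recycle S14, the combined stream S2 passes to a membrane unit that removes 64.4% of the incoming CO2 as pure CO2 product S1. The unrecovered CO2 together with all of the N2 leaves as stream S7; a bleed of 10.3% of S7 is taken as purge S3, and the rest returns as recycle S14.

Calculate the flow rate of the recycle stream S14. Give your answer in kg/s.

2971 kg/s

N2 enters only via S8 and leaves only via the purge: 1950×0.128 = 0.103×(N2 in S7), and the membrane unit passes all N2, so N2 in S2 = N2 in S7 = 2423.3 kg/s.
CO2 in S2: m_A = 1950×0.872 + (1−0.103)·(1−0.644)·m_A, so m_A = 1700.4/0.6807 = 2498.1 kg/s.
S7 = (1−0.644)×2498.1 + 2423.3 = 3312.6 kg/s.
Recycle S14 = (1−0.103)×3312.6 = 2971.4 kg/s.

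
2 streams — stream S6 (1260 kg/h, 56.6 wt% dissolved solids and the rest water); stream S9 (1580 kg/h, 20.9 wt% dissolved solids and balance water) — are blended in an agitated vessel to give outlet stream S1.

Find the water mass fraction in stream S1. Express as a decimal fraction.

0.633

Total flow out = 1260 + 1580 = 2840 kg/h.
water in = 1260×0.434 + 1580×0.791 = 1796.6 kg/h.
water mass fraction in S1 = 1796.6/2840 = 0.633.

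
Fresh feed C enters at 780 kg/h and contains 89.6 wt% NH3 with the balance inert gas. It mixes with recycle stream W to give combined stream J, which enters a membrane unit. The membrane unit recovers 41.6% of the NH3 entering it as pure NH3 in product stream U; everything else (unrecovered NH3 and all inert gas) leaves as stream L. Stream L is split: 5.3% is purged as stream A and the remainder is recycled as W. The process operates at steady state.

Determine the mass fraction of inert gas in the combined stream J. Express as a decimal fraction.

0.495

inert gas enters only via C and leaves only via the purge: 780×0.104 = 0.053×(inert gas in L), and the membrane unit passes all inert gas, so inert gas in J = inert gas in L = 1530.6 kg/h.
NH3 in J: m_A = 780×0.896 + (1−0.053)·(1−0.416)·m_A, so m_A = 698.88/0.4470 = 1563.7 kg/h.
J = 1563.7 + 1530.6 = 3094.2 kg/h.
inert gas fraction in J = 1530.6/3094.2 = 0.495.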